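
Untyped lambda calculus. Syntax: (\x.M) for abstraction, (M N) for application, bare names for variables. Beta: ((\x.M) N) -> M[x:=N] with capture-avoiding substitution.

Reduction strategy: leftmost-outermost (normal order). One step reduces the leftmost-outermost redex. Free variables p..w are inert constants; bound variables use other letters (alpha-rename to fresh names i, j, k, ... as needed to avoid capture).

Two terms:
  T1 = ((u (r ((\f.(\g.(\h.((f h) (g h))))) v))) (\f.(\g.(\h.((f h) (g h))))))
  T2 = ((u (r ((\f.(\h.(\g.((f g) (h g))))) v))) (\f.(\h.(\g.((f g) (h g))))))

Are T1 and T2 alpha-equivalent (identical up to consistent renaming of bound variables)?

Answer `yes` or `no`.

Term 1: ((u (r ((\f.(\g.(\h.((f h) (g h))))) v))) (\f.(\g.(\h.((f h) (g h))))))
Term 2: ((u (r ((\f.(\h.(\g.((f g) (h g))))) v))) (\f.(\h.(\g.((f g) (h g))))))
Alpha-equivalence: compare structure up to binder renaming.
Result: True

Answer: yes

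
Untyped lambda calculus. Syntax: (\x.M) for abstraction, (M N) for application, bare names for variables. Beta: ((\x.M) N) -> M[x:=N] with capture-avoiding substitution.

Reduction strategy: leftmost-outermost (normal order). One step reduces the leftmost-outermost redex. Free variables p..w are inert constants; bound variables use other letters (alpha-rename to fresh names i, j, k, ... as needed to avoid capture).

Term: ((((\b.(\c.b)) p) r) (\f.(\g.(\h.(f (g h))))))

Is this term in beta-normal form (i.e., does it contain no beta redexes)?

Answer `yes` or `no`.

Answer: no

Derivation:
Term: ((((\b.(\c.b)) p) r) (\f.(\g.(\h.(f (g h))))))
Found 1 beta redex(es).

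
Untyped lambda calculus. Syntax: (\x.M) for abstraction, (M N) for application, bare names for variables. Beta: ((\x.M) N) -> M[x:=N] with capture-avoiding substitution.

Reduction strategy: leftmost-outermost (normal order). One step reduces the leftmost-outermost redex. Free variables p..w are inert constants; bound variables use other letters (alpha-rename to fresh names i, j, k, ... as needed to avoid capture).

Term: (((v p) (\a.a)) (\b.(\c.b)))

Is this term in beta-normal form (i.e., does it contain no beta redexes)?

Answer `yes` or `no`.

Answer: yes

Derivation:
Term: (((v p) (\a.a)) (\b.(\c.b)))
No beta redexes found.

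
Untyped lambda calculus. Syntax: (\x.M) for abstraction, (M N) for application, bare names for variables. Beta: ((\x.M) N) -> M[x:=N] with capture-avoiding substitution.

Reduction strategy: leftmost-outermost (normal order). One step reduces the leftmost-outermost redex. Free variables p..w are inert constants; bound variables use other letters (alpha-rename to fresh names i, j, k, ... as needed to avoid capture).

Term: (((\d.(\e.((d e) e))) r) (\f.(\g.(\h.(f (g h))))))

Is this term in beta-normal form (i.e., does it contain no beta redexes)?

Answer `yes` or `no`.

Answer: no

Derivation:
Term: (((\d.(\e.((d e) e))) r) (\f.(\g.(\h.(f (g h))))))
Found 1 beta redex(es).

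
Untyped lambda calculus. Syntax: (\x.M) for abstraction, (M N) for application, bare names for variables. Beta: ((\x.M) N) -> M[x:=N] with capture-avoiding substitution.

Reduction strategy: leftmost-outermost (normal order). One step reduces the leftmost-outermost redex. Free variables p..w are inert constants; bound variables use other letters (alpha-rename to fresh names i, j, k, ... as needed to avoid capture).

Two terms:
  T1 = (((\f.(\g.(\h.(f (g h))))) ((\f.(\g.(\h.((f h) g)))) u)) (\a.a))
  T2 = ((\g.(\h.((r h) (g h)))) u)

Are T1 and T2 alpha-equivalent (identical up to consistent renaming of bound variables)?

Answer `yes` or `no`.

Term 1: (((\f.(\g.(\h.(f (g h))))) ((\f.(\g.(\h.((f h) g)))) u)) (\a.a))
Term 2: ((\g.(\h.((r h) (g h)))) u)
Alpha-equivalence: compare structure up to binder renaming.
Result: False

Answer: no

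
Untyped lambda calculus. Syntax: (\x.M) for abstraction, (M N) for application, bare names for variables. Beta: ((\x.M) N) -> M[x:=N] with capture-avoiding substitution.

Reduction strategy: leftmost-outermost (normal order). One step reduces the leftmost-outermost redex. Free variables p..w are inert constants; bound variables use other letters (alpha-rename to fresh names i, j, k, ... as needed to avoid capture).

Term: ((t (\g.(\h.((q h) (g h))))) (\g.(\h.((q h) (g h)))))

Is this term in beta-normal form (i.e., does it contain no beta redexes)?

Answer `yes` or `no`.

Answer: yes

Derivation:
Term: ((t (\g.(\h.((q h) (g h))))) (\g.(\h.((q h) (g h)))))
No beta redexes found.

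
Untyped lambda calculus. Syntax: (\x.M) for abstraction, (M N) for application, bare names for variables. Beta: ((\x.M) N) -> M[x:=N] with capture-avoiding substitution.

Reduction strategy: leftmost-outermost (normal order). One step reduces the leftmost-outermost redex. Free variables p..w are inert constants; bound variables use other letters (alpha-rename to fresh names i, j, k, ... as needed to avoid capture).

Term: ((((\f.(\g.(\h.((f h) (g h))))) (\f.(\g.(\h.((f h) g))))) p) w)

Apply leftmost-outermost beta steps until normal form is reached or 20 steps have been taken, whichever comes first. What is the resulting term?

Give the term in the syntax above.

Step 0: ((((\f.(\g.(\h.((f h) (g h))))) (\f.(\g.(\h.((f h) g))))) p) w)
Step 1: (((\g.(\h.(((\f.(\g.(\h.((f h) g)))) h) (g h)))) p) w)
Step 2: ((\h.(((\f.(\g.(\h.((f h) g)))) h) (p h))) w)
Step 3: (((\f.(\g.(\h.((f h) g)))) w) (p w))
Step 4: ((\g.(\h.((w h) g))) (p w))
Step 5: (\h.((w h) (p w)))

Answer: (\h.((w h) (p w)))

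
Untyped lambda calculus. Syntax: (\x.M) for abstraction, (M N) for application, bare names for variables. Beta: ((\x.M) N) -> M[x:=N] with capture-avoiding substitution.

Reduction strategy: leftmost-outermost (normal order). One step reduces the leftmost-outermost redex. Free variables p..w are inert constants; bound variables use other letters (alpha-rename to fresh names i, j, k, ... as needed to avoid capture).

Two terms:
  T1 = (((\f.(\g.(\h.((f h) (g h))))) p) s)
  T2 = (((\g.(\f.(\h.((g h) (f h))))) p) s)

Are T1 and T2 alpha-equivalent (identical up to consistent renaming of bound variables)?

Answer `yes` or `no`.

Answer: yes

Derivation:
Term 1: (((\f.(\g.(\h.((f h) (g h))))) p) s)
Term 2: (((\g.(\f.(\h.((g h) (f h))))) p) s)
Alpha-equivalence: compare structure up to binder renaming.
Result: True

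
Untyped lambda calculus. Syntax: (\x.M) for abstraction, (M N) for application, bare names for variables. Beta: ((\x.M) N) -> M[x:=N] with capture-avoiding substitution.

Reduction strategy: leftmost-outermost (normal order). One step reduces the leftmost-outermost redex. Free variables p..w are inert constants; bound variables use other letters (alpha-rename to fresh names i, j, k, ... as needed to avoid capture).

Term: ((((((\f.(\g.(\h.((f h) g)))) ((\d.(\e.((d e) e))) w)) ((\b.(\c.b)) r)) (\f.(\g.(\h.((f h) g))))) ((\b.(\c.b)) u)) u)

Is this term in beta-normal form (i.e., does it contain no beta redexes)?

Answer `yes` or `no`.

Term: ((((((\f.(\g.(\h.((f h) g)))) ((\d.(\e.((d e) e))) w)) ((\b.(\c.b)) r)) (\f.(\g.(\h.((f h) g))))) ((\b.(\c.b)) u)) u)
Found 4 beta redex(es).

Answer: no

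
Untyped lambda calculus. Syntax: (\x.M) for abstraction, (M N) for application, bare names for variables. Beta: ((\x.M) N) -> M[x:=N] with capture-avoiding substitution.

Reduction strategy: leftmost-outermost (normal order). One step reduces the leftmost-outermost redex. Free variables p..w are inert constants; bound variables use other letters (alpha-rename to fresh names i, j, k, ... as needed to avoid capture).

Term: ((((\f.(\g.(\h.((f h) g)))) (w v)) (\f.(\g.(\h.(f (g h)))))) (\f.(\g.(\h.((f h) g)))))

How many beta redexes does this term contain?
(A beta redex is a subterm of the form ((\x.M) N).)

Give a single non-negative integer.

Answer: 1

Derivation:
Term: ((((\f.(\g.(\h.((f h) g)))) (w v)) (\f.(\g.(\h.(f (g h)))))) (\f.(\g.(\h.((f h) g)))))
  Redex: ((\f.(\g.(\h.((f h) g)))) (w v))
Total redexes: 1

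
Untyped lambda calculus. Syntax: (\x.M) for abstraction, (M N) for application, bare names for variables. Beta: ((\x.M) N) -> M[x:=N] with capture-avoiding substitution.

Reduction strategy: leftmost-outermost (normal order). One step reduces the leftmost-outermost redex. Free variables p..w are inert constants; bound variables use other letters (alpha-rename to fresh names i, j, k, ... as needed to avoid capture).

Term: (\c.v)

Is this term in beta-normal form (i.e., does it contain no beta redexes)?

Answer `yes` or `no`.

Answer: yes

Derivation:
Term: (\c.v)
No beta redexes found.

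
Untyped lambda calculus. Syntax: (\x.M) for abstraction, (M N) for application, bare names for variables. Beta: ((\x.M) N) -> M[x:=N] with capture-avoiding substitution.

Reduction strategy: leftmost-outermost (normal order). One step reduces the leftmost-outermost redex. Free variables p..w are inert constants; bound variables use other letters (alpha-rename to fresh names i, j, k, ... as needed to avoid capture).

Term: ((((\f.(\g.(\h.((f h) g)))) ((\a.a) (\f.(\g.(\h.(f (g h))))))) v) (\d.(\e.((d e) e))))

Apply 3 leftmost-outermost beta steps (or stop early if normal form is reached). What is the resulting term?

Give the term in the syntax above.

Answer: ((((\a.a) (\f.(\g.(\h.(f (g h)))))) (\d.(\e.((d e) e)))) v)

Derivation:
Step 0: ((((\f.(\g.(\h.((f h) g)))) ((\a.a) (\f.(\g.(\h.(f (g h))))))) v) (\d.(\e.((d e) e))))
Step 1: (((\g.(\h.((((\a.a) (\f.(\g.(\h.(f (g h)))))) h) g))) v) (\d.(\e.((d e) e))))
Step 2: ((\h.((((\a.a) (\f.(\g.(\h.(f (g h)))))) h) v)) (\d.(\e.((d e) e))))
Step 3: ((((\a.a) (\f.(\g.(\h.(f (g h)))))) (\d.(\e.((d e) e)))) v)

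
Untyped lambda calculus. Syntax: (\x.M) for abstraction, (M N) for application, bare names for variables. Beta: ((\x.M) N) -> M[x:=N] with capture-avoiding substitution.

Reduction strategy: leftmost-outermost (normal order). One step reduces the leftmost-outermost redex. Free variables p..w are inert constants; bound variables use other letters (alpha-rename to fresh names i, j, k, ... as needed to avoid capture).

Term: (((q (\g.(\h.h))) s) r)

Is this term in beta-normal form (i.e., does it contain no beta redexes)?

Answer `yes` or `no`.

Term: (((q (\g.(\h.h))) s) r)
No beta redexes found.

Answer: yes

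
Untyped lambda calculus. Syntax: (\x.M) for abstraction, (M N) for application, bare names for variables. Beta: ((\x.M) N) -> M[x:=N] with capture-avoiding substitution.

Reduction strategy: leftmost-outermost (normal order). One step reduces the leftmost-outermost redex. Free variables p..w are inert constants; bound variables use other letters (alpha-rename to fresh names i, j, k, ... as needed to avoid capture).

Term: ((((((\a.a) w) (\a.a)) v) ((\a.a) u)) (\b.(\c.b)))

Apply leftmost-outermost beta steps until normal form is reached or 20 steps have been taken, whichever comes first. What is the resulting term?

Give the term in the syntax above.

Step 0: ((((((\a.a) w) (\a.a)) v) ((\a.a) u)) (\b.(\c.b)))
Step 1: ((((w (\a.a)) v) ((\a.a) u)) (\b.(\c.b)))
Step 2: ((((w (\a.a)) v) u) (\b.(\c.b)))

Answer: ((((w (\a.a)) v) u) (\b.(\c.b)))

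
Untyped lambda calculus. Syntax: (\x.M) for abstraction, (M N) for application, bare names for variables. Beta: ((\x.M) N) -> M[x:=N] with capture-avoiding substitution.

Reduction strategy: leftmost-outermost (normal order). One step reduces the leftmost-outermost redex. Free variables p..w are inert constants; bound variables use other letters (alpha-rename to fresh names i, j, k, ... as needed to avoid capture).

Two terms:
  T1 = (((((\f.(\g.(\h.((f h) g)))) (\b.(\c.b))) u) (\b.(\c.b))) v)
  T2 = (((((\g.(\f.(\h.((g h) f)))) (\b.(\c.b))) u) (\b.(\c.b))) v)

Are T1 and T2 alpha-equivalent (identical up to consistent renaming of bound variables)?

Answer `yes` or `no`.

Answer: yes

Derivation:
Term 1: (((((\f.(\g.(\h.((f h) g)))) (\b.(\c.b))) u) (\b.(\c.b))) v)
Term 2: (((((\g.(\f.(\h.((g h) f)))) (\b.(\c.b))) u) (\b.(\c.b))) v)
Alpha-equivalence: compare structure up to binder renaming.
Result: True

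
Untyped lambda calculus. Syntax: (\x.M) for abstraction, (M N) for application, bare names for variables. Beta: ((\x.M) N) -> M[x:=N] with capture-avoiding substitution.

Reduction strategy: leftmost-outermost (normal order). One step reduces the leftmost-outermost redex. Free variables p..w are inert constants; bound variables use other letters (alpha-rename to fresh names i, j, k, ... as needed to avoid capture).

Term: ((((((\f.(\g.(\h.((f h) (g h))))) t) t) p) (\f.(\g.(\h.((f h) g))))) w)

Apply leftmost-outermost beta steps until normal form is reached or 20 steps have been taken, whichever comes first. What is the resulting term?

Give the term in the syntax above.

Step 0: ((((((\f.(\g.(\h.((f h) (g h))))) t) t) p) (\f.(\g.(\h.((f h) g))))) w)
Step 1: (((((\g.(\h.((t h) (g h)))) t) p) (\f.(\g.(\h.((f h) g))))) w)
Step 2: ((((\h.((t h) (t h))) p) (\f.(\g.(\h.((f h) g))))) w)
Step 3: ((((t p) (t p)) (\f.(\g.(\h.((f h) g))))) w)

Answer: ((((t p) (t p)) (\f.(\g.(\h.((f h) g))))) w)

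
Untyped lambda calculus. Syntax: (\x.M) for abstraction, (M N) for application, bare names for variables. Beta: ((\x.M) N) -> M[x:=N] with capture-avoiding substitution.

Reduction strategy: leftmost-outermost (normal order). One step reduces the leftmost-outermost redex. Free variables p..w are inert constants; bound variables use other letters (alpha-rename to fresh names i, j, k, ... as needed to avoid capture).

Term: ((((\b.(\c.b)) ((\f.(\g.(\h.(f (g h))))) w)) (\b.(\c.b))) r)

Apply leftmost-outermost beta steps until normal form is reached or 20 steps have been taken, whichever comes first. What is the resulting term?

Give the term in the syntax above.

Step 0: ((((\b.(\c.b)) ((\f.(\g.(\h.(f (g h))))) w)) (\b.(\c.b))) r)
Step 1: (((\c.((\f.(\g.(\h.(f (g h))))) w)) (\b.(\c.b))) r)
Step 2: (((\f.(\g.(\h.(f (g h))))) w) r)
Step 3: ((\g.(\h.(w (g h)))) r)
Step 4: (\h.(w (r h)))

Answer: (\h.(w (r h)))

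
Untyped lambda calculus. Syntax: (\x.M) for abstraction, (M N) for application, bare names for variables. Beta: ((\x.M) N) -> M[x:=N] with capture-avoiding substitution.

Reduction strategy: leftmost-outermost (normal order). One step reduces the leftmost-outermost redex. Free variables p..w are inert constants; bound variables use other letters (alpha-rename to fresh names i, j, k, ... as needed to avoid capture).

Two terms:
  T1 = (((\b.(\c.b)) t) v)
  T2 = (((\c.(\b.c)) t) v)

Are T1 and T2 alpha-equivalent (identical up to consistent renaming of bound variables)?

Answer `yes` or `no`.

Term 1: (((\b.(\c.b)) t) v)
Term 2: (((\c.(\b.c)) t) v)
Alpha-equivalence: compare structure up to binder renaming.
Result: True

Answer: yes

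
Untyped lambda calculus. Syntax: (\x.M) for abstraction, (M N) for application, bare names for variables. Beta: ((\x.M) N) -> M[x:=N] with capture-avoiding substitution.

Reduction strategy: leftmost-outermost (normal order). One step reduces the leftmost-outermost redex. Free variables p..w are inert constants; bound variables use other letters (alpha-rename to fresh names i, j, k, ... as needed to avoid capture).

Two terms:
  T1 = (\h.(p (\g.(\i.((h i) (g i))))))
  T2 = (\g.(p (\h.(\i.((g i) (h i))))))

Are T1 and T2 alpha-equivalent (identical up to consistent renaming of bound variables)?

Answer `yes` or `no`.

Answer: yes

Derivation:
Term 1: (\h.(p (\g.(\i.((h i) (g i))))))
Term 2: (\g.(p (\h.(\i.((g i) (h i))))))
Alpha-equivalence: compare structure up to binder renaming.
Result: True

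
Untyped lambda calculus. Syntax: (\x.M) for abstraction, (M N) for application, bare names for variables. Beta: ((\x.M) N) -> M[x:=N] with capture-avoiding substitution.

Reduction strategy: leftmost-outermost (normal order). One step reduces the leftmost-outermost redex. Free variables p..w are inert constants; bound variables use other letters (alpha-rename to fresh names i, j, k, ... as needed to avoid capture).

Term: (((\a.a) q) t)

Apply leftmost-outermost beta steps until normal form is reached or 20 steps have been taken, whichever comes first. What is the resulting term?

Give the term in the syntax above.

Answer: (q t)

Derivation:
Step 0: (((\a.a) q) t)
Step 1: (q t)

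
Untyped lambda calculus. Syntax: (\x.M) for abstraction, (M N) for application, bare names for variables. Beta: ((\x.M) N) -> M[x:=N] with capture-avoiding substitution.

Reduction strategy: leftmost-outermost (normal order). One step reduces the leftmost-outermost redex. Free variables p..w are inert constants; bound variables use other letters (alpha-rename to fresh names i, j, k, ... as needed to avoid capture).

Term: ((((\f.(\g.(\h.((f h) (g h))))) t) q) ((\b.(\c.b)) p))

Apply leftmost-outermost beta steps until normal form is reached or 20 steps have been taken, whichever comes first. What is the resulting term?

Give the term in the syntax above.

Step 0: ((((\f.(\g.(\h.((f h) (g h))))) t) q) ((\b.(\c.b)) p))
Step 1: (((\g.(\h.((t h) (g h)))) q) ((\b.(\c.b)) p))
Step 2: ((\h.((t h) (q h))) ((\b.(\c.b)) p))
Step 3: ((t ((\b.(\c.b)) p)) (q ((\b.(\c.b)) p)))
Step 4: ((t (\c.p)) (q ((\b.(\c.b)) p)))
Step 5: ((t (\c.p)) (q (\c.p)))

Answer: ((t (\c.p)) (q (\c.p)))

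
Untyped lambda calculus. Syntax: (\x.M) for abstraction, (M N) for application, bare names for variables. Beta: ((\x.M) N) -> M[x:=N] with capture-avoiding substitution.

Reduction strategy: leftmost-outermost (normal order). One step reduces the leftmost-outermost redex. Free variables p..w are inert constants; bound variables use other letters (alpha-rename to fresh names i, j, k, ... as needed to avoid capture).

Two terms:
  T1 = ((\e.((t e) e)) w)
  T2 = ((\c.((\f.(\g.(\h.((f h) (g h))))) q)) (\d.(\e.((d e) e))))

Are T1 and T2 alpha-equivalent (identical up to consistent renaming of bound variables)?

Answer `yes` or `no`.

Term 1: ((\e.((t e) e)) w)
Term 2: ((\c.((\f.(\g.(\h.((f h) (g h))))) q)) (\d.(\e.((d e) e))))
Alpha-equivalence: compare structure up to binder renaming.
Result: False

Answer: no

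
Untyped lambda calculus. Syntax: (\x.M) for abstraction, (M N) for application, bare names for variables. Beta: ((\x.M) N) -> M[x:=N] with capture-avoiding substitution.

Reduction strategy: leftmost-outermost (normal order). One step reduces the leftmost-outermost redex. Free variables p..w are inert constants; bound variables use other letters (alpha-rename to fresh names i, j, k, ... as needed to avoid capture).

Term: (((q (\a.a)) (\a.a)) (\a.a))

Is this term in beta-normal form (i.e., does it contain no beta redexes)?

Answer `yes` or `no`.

Term: (((q (\a.a)) (\a.a)) (\a.a))
No beta redexes found.

Answer: yes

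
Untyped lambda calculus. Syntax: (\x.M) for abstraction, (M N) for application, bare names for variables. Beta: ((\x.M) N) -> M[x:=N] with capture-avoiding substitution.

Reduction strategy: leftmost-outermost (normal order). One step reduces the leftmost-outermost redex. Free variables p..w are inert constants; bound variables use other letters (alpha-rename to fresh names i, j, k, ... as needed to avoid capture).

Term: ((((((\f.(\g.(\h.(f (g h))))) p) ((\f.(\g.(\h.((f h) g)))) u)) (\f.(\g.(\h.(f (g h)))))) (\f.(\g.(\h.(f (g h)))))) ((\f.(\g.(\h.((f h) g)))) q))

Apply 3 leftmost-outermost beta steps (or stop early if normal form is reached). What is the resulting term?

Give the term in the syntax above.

Step 0: ((((((\f.(\g.(\h.(f (g h))))) p) ((\f.(\g.(\h.((f h) g)))) u)) (\f.(\g.(\h.(f (g h)))))) (\f.(\g.(\h.(f (g h)))))) ((\f.(\g.(\h.((f h) g)))) q))
Step 1: (((((\g.(\h.(p (g h)))) ((\f.(\g.(\h.((f h) g)))) u)) (\f.(\g.(\h.(f (g h)))))) (\f.(\g.(\h.(f (g h)))))) ((\f.(\g.(\h.((f h) g)))) q))
Step 2: ((((\h.(p (((\f.(\g.(\h.((f h) g)))) u) h))) (\f.(\g.(\h.(f (g h)))))) (\f.(\g.(\h.(f (g h)))))) ((\f.(\g.(\h.((f h) g)))) q))
Step 3: (((p (((\f.(\g.(\h.((f h) g)))) u) (\f.(\g.(\h.(f (g h))))))) (\f.(\g.(\h.(f (g h)))))) ((\f.(\g.(\h.((f h) g)))) q))

Answer: (((p (((\f.(\g.(\h.((f h) g)))) u) (\f.(\g.(\h.(f (g h))))))) (\f.(\g.(\h.(f (g h)))))) ((\f.(\g.(\h.((f h) g)))) q))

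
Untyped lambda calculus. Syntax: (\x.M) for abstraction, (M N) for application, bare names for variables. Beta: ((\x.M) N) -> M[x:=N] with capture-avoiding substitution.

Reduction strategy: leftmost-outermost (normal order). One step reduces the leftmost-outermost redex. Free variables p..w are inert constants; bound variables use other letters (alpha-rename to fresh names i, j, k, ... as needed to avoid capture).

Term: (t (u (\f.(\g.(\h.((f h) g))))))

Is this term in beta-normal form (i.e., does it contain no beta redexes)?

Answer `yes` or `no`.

Answer: yes

Derivation:
Term: (t (u (\f.(\g.(\h.((f h) g))))))
No beta redexes found.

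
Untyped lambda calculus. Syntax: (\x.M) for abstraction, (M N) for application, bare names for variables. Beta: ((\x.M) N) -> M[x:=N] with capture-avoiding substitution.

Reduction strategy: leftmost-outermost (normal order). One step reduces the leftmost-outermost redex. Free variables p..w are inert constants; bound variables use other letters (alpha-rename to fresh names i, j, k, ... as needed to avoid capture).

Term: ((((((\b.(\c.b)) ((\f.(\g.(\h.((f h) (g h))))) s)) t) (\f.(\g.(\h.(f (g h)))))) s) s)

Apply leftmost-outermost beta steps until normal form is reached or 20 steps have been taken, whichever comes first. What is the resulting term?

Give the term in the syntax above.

Step 0: ((((((\b.(\c.b)) ((\f.(\g.(\h.((f h) (g h))))) s)) t) (\f.(\g.(\h.(f (g h)))))) s) s)
Step 1: (((((\c.((\f.(\g.(\h.((f h) (g h))))) s)) t) (\f.(\g.(\h.(f (g h)))))) s) s)
Step 2: (((((\f.(\g.(\h.((f h) (g h))))) s) (\f.(\g.(\h.(f (g h)))))) s) s)
Step 3: ((((\g.(\h.((s h) (g h)))) (\f.(\g.(\h.(f (g h)))))) s) s)
Step 4: (((\h.((s h) ((\f.(\g.(\h.(f (g h))))) h))) s) s)
Step 5: (((s s) ((\f.(\g.(\h.(f (g h))))) s)) s)
Step 6: (((s s) (\g.(\h.(s (g h))))) s)

Answer: (((s s) (\g.(\h.(s (g h))))) s)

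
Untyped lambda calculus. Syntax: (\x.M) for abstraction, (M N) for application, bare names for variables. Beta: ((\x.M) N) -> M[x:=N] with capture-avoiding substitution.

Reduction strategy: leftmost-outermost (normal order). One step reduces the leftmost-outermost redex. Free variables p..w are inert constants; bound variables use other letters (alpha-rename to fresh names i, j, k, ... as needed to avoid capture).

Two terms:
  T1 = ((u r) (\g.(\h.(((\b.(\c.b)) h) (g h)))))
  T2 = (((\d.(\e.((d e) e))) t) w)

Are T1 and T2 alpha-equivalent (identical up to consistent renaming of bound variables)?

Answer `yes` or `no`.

Answer: no

Derivation:
Term 1: ((u r) (\g.(\h.(((\b.(\c.b)) h) (g h)))))
Term 2: (((\d.(\e.((d e) e))) t) w)
Alpha-equivalence: compare structure up to binder renaming.
Result: False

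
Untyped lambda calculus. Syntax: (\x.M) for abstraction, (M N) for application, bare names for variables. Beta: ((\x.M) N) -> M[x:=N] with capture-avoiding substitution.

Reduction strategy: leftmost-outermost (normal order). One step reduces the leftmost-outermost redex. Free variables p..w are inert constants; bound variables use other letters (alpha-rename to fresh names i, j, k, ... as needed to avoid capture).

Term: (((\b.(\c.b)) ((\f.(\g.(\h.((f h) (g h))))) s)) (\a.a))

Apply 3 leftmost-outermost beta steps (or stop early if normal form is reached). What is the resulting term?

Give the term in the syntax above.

Answer: (\g.(\h.((s h) (g h))))

Derivation:
Step 0: (((\b.(\c.b)) ((\f.(\g.(\h.((f h) (g h))))) s)) (\a.a))
Step 1: ((\c.((\f.(\g.(\h.((f h) (g h))))) s)) (\a.a))
Step 2: ((\f.(\g.(\h.((f h) (g h))))) s)
Step 3: (\g.(\h.((s h) (g h))))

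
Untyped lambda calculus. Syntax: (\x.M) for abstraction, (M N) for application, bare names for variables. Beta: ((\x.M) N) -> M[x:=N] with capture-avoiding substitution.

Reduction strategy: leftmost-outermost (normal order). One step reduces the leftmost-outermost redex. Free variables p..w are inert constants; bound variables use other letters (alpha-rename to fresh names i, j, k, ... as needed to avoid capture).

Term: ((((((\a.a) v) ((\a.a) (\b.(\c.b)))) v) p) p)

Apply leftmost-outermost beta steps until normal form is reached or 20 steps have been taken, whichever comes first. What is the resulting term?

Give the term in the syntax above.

Step 0: ((((((\a.a) v) ((\a.a) (\b.(\c.b)))) v) p) p)
Step 1: ((((v ((\a.a) (\b.(\c.b)))) v) p) p)
Step 2: ((((v (\b.(\c.b))) v) p) p)

Answer: ((((v (\b.(\c.b))) v) p) p)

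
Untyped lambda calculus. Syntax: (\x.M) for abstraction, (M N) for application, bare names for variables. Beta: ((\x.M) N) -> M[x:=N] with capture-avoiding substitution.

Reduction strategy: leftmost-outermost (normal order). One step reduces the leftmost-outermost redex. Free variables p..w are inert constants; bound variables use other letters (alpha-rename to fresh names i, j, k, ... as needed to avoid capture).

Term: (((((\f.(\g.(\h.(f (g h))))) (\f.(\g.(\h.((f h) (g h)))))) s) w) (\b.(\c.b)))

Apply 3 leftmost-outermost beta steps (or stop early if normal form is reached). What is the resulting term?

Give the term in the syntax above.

Answer: (((\f.(\g.(\h.((f h) (g h))))) (s w)) (\b.(\c.b)))

Derivation:
Step 0: (((((\f.(\g.(\h.(f (g h))))) (\f.(\g.(\h.((f h) (g h)))))) s) w) (\b.(\c.b)))
Step 1: ((((\g.(\h.((\f.(\g.(\h.((f h) (g h))))) (g h)))) s) w) (\b.(\c.b)))
Step 2: (((\h.((\f.(\g.(\h.((f h) (g h))))) (s h))) w) (\b.(\c.b)))
Step 3: (((\f.(\g.(\h.((f h) (g h))))) (s w)) (\b.(\c.b)))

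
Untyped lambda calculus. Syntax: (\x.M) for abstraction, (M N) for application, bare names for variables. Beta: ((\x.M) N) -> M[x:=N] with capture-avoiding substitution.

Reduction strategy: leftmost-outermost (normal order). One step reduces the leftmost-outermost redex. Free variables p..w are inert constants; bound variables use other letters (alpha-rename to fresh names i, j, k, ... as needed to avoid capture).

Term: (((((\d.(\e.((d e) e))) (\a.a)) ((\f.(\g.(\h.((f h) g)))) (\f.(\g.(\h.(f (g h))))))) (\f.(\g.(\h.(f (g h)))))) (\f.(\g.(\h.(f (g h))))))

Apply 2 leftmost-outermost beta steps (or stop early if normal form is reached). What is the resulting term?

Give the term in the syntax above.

Answer: (((((\a.a) ((\f.(\g.(\h.((f h) g)))) (\f.(\g.(\h.(f (g h))))))) ((\f.(\g.(\h.((f h) g)))) (\f.(\g.(\h.(f (g h))))))) (\f.(\g.(\h.(f (g h)))))) (\f.(\g.(\h.(f (g h))))))

Derivation:
Step 0: (((((\d.(\e.((d e) e))) (\a.a)) ((\f.(\g.(\h.((f h) g)))) (\f.(\g.(\h.(f (g h))))))) (\f.(\g.(\h.(f (g h)))))) (\f.(\g.(\h.(f (g h))))))
Step 1: ((((\e.(((\a.a) e) e)) ((\f.(\g.(\h.((f h) g)))) (\f.(\g.(\h.(f (g h))))))) (\f.(\g.(\h.(f (g h)))))) (\f.(\g.(\h.(f (g h))))))
Step 2: (((((\a.a) ((\f.(\g.(\h.((f h) g)))) (\f.(\g.(\h.(f (g h))))))) ((\f.(\g.(\h.((f h) g)))) (\f.(\g.(\h.(f (g h))))))) (\f.(\g.(\h.(f (g h)))))) (\f.(\g.(\h.(f (g h))))))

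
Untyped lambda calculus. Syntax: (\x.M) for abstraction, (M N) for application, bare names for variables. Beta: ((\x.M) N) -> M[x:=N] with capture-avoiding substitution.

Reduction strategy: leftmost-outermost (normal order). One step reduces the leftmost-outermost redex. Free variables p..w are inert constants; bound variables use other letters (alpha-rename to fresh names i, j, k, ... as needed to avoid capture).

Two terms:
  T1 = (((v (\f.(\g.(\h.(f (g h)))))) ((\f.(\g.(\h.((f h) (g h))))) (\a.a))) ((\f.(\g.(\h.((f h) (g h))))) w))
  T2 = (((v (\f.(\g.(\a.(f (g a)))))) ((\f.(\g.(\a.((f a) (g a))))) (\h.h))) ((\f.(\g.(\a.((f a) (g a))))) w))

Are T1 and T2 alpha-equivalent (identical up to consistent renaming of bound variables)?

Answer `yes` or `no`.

Answer: yes

Derivation:
Term 1: (((v (\f.(\g.(\h.(f (g h)))))) ((\f.(\g.(\h.((f h) (g h))))) (\a.a))) ((\f.(\g.(\h.((f h) (g h))))) w))
Term 2: (((v (\f.(\g.(\a.(f (g a)))))) ((\f.(\g.(\a.((f a) (g a))))) (\h.h))) ((\f.(\g.(\a.((f a) (g a))))) w))
Alpha-equivalence: compare structure up to binder renaming.
Result: True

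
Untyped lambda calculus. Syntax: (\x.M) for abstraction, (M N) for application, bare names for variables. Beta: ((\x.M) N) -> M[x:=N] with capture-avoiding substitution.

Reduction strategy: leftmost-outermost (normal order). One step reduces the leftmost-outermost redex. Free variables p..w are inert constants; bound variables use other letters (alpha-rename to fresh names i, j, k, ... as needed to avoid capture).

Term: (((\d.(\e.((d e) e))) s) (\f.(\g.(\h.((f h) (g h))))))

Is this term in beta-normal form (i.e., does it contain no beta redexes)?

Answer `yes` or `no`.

Term: (((\d.(\e.((d e) e))) s) (\f.(\g.(\h.((f h) (g h))))))
Found 1 beta redex(es).

Answer: no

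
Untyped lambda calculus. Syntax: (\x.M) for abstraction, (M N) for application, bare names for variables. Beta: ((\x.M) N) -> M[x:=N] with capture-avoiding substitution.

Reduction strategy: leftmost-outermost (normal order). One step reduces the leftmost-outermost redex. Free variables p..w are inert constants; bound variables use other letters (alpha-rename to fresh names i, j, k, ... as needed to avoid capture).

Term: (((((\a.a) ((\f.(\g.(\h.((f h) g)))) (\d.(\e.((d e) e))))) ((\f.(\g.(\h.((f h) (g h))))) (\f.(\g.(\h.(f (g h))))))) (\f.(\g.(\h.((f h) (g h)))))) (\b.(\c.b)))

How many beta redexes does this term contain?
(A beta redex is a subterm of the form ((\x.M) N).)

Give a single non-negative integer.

Term: (((((\a.a) ((\f.(\g.(\h.((f h) g)))) (\d.(\e.((d e) e))))) ((\f.(\g.(\h.((f h) (g h))))) (\f.(\g.(\h.(f (g h))))))) (\f.(\g.(\h.((f h) (g h)))))) (\b.(\c.b)))
  Redex: ((\a.a) ((\f.(\g.(\h.((f h) g)))) (\d.(\e.((d e) e)))))
  Redex: ((\f.(\g.(\h.((f h) g)))) (\d.(\e.((d e) e))))
  Redex: ((\f.(\g.(\h.((f h) (g h))))) (\f.(\g.(\h.(f (g h))))))
Total redexes: 3

Answer: 3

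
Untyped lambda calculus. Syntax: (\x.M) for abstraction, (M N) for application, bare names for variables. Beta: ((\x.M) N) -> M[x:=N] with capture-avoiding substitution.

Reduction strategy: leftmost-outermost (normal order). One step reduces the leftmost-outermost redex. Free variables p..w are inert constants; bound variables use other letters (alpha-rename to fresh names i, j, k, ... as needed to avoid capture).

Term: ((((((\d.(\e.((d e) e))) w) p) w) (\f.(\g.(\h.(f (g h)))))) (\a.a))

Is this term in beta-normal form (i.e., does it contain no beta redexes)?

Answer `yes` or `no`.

Answer: no

Derivation:
Term: ((((((\d.(\e.((d e) e))) w) p) w) (\f.(\g.(\h.(f (g h)))))) (\a.a))
Found 1 beta redex(es).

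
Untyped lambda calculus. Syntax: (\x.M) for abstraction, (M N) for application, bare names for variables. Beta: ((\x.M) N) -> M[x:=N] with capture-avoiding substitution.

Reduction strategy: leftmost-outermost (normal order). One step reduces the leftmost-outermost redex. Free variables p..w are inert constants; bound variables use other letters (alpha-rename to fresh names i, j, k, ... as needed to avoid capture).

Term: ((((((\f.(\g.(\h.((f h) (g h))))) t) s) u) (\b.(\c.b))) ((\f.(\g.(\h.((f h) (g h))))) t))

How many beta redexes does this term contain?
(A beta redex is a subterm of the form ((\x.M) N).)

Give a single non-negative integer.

Answer: 2

Derivation:
Term: ((((((\f.(\g.(\h.((f h) (g h))))) t) s) u) (\b.(\c.b))) ((\f.(\g.(\h.((f h) (g h))))) t))
  Redex: ((\f.(\g.(\h.((f h) (g h))))) t)
  Redex: ((\f.(\g.(\h.((f h) (g h))))) t)
Total redexes: 2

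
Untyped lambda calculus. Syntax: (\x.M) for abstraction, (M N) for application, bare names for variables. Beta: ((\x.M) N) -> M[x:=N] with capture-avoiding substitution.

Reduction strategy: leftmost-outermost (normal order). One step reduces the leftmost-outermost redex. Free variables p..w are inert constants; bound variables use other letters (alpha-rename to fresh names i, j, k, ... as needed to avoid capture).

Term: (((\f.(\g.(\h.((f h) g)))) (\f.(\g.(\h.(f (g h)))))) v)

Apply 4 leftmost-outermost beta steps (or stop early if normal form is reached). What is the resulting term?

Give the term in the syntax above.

Step 0: (((\f.(\g.(\h.((f h) g)))) (\f.(\g.(\h.(f (g h)))))) v)
Step 1: ((\g.(\h.(((\f.(\g.(\h.(f (g h))))) h) g))) v)
Step 2: (\h.(((\f.(\g.(\h.(f (g h))))) h) v))
Step 3: (\h.((\g.(\i.(h (g i)))) v))
Step 4: (\h.(\i.(h (v i))))

Answer: (\h.(\i.(h (v i))))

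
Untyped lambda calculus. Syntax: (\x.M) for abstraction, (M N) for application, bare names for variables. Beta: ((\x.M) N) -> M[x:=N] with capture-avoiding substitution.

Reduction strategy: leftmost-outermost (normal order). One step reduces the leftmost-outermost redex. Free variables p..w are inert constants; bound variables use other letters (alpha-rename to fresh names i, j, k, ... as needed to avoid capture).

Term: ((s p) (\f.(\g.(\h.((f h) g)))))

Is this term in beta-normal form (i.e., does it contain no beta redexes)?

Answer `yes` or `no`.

Answer: yes

Derivation:
Term: ((s p) (\f.(\g.(\h.((f h) g)))))
No beta redexes found.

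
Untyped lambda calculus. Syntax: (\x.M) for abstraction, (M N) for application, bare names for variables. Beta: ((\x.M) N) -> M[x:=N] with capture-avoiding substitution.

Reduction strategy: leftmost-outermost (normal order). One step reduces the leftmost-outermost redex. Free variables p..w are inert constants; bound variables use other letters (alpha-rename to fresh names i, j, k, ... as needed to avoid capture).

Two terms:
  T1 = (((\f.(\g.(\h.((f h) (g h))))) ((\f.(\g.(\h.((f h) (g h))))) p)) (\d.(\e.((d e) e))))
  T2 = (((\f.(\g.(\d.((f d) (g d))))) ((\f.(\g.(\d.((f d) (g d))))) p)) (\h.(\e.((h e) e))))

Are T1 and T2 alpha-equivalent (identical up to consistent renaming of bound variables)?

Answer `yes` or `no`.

Term 1: (((\f.(\g.(\h.((f h) (g h))))) ((\f.(\g.(\h.((f h) (g h))))) p)) (\d.(\e.((d e) e))))
Term 2: (((\f.(\g.(\d.((f d) (g d))))) ((\f.(\g.(\d.((f d) (g d))))) p)) (\h.(\e.((h e) e))))
Alpha-equivalence: compare structure up to binder renaming.
Result: True

Answer: yes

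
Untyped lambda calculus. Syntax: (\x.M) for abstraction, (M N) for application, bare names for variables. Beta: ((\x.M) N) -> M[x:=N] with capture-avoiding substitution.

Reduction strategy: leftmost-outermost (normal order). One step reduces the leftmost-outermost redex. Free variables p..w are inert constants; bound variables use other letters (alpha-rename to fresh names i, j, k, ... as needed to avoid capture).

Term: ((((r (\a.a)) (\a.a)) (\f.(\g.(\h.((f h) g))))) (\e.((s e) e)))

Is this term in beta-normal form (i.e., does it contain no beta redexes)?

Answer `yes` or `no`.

Term: ((((r (\a.a)) (\a.a)) (\f.(\g.(\h.((f h) g))))) (\e.((s e) e)))
No beta redexes found.

Answer: yes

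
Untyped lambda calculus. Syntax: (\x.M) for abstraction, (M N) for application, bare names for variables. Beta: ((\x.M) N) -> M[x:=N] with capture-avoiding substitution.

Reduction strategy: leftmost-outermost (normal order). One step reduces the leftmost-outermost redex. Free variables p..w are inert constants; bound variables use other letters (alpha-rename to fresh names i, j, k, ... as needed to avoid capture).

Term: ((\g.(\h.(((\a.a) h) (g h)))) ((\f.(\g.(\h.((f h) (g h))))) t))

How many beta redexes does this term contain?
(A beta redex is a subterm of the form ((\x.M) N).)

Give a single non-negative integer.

Answer: 3

Derivation:
Term: ((\g.(\h.(((\a.a) h) (g h)))) ((\f.(\g.(\h.((f h) (g h))))) t))
  Redex: ((\g.(\h.(((\a.a) h) (g h)))) ((\f.(\g.(\h.((f h) (g h))))) t))
  Redex: ((\a.a) h)
  Redex: ((\f.(\g.(\h.((f h) (g h))))) t)
Total redexes: 3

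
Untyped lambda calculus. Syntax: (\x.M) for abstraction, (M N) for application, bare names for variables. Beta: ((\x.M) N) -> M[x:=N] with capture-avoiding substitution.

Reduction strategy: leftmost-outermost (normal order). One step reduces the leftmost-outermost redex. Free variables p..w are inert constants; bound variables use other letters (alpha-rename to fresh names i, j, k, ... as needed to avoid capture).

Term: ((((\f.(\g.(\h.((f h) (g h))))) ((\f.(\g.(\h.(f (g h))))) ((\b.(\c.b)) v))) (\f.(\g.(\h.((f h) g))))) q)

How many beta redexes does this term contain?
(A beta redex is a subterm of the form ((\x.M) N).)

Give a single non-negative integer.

Answer: 3

Derivation:
Term: ((((\f.(\g.(\h.((f h) (g h))))) ((\f.(\g.(\h.(f (g h))))) ((\b.(\c.b)) v))) (\f.(\g.(\h.((f h) g))))) q)
  Redex: ((\f.(\g.(\h.((f h) (g h))))) ((\f.(\g.(\h.(f (g h))))) ((\b.(\c.b)) v)))
  Redex: ((\f.(\g.(\h.(f (g h))))) ((\b.(\c.b)) v))
  Redex: ((\b.(\c.b)) v)
Total redexes: 3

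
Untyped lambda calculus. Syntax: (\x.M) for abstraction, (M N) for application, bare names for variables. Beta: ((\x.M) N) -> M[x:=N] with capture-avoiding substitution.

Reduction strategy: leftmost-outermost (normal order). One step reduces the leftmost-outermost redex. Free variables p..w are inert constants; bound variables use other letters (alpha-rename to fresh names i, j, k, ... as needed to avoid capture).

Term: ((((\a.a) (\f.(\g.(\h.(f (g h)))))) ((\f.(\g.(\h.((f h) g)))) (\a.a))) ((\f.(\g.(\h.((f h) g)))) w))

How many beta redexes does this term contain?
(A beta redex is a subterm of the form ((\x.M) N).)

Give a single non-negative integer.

Answer: 3

Derivation:
Term: ((((\a.a) (\f.(\g.(\h.(f (g h)))))) ((\f.(\g.(\h.((f h) g)))) (\a.a))) ((\f.(\g.(\h.((f h) g)))) w))
  Redex: ((\a.a) (\f.(\g.(\h.(f (g h))))))
  Redex: ((\f.(\g.(\h.((f h) g)))) (\a.a))
  Redex: ((\f.(\g.(\h.((f h) g)))) w)
Total redexes: 3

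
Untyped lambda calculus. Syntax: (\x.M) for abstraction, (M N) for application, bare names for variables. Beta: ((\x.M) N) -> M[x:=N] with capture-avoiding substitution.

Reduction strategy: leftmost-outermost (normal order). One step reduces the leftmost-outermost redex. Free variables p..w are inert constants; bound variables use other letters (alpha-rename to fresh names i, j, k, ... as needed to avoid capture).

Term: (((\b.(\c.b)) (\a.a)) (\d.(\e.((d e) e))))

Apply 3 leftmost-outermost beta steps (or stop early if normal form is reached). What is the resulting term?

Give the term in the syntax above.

Answer: (\a.a)

Derivation:
Step 0: (((\b.(\c.b)) (\a.a)) (\d.(\e.((d e) e))))
Step 1: ((\c.(\a.a)) (\d.(\e.((d e) e))))
Step 2: (\a.a)
Step 3: (normal form reached)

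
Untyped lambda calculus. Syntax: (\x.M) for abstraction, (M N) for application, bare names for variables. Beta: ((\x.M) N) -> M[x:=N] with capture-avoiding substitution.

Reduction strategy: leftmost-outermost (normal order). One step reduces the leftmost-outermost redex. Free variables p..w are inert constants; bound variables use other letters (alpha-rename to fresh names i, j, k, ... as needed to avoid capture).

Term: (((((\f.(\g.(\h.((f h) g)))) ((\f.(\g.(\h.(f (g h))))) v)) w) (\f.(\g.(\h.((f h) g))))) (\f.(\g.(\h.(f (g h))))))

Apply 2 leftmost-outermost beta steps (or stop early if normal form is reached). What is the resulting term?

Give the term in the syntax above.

Step 0: (((((\f.(\g.(\h.((f h) g)))) ((\f.(\g.(\h.(f (g h))))) v)) w) (\f.(\g.(\h.((f h) g))))) (\f.(\g.(\h.(f (g h))))))
Step 1: ((((\g.(\h.((((\f.(\g.(\h.(f (g h))))) v) h) g))) w) (\f.(\g.(\h.((f h) g))))) (\f.(\g.(\h.(f (g h))))))
Step 2: (((\h.((((\f.(\g.(\h.(f (g h))))) v) h) w)) (\f.(\g.(\h.((f h) g))))) (\f.(\g.(\h.(f (g h))))))

Answer: (((\h.((((\f.(\g.(\h.(f (g h))))) v) h) w)) (\f.(\g.(\h.((f h) g))))) (\f.(\g.(\h.(f (g h))))))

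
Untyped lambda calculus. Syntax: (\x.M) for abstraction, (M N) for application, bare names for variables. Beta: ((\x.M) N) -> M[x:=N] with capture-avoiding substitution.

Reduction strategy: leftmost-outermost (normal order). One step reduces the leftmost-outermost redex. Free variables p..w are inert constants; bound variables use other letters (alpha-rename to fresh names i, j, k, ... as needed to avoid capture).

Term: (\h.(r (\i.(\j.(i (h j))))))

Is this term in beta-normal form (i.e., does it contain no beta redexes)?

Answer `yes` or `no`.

Answer: yes

Derivation:
Term: (\h.(r (\i.(\j.(i (h j))))))
No beta redexes found.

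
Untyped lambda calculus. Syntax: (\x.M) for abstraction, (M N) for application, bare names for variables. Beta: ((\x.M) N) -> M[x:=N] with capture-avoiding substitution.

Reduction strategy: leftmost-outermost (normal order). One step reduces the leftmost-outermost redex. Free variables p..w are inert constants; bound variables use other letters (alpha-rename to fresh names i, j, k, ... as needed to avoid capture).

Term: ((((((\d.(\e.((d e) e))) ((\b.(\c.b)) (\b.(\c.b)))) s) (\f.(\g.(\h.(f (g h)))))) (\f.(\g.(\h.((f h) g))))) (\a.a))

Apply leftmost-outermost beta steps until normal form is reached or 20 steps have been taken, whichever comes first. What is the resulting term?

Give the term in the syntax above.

Answer: ((s (\f.(\g.(\h.((f h) g))))) (\a.a))

Derivation:
Step 0: ((((((\d.(\e.((d e) e))) ((\b.(\c.b)) (\b.(\c.b)))) s) (\f.(\g.(\h.(f (g h)))))) (\f.(\g.(\h.((f h) g))))) (\a.a))
Step 1: (((((\e.((((\b.(\c.b)) (\b.(\c.b))) e) e)) s) (\f.(\g.(\h.(f (g h)))))) (\f.(\g.(\h.((f h) g))))) (\a.a))
Step 2: (((((((\b.(\c.b)) (\b.(\c.b))) s) s) (\f.(\g.(\h.(f (g h)))))) (\f.(\g.(\h.((f h) g))))) (\a.a))
Step 3: ((((((\c.(\b.(\c.b))) s) s) (\f.(\g.(\h.(f (g h)))))) (\f.(\g.(\h.((f h) g))))) (\a.a))
Step 4: (((((\b.(\c.b)) s) (\f.(\g.(\h.(f (g h)))))) (\f.(\g.(\h.((f h) g))))) (\a.a))
Step 5: ((((\c.s) (\f.(\g.(\h.(f (g h)))))) (\f.(\g.(\h.((f h) g))))) (\a.a))
Step 6: ((s (\f.(\g.(\h.((f h) g))))) (\a.a))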